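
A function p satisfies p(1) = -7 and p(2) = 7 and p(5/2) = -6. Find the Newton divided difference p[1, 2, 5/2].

p[1,2] = (7 - (-7)) / (2 - 1) = 14
p[2,5/2] = (-6 - 7) / (5/2 - 2) = -26
p[1,2,5/2] = (-26 - 14) / (5/2 - 1) = -80/3

-80/3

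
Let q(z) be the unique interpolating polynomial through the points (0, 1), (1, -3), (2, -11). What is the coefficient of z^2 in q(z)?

Build the Lagrange basis polynomials:
L_0(z) = (z - 1)(z - 2) / [2] = (1/2)z^2 - (3/2)z + 1
L_1(z) = z(z - 2) / [-1] = -z^2 + 2z
L_2(z) = z(z - 1) / [2] = (1/2)z^2 - (1/2)z
q(z) = 1·L_0 + (-3)·L_1 + (-11)·L_2
Only the coefficient of z^2 is needed; take it from each L_i and combine:
1·(1/2) + (-3)·(-1) + (-11)·(1/2) = -2

-2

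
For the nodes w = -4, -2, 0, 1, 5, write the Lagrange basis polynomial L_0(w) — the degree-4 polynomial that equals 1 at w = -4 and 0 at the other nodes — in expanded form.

L_0(w) = (1/360)w^4 - (1/90)w^3 - (7/360)w^2 + (1/36)w

L_0(w) = (w + 2)w(w - 1)(w - 5) / [(-2)·(-4)·(-5)·(-9)]
       = (w^4 - 4w^3 - 7w^2 + 10w) / (360)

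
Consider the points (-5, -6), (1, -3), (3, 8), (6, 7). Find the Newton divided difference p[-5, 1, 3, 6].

-43/264

p[-5,1] = (-3 - (-6)) / (1 - (-5)) = 1/2
p[1,3] = (8 - (-3)) / (3 - 1) = 11/2
p[3,6] = (7 - 8) / (6 - 3) = -1/3
p[-5,1,3] = (11/2 - 1/2) / (3 - (-5)) = 5/8
p[1,3,6] = (-1/3 - 11/2) / (6 - 1) = -7/6
p[-5,1,3,6] = (-7/6 - 5/8) / (6 - (-5)) = -43/264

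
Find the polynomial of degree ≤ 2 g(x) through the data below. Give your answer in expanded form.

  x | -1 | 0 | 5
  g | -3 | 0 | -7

g(x) = -(11/15)x^2 + (34/15)x

Build the Lagrange basis polynomials:
L_0(x) = x(x - 5) / [6] = (1/6)x^2 - (5/6)x
L_1(x) = (x + 1)(x - 5) / [-5] = -(1/5)x^2 + (4/5)x + 1
L_2(x) = (x + 1)x / [30] = (1/30)x^2 + (1/30)x
g(x) = (-3)·L_0 + 0·L_1 + (-7)·L_2
  (-3)·L_0(x) = -(1/2)x^2 + (5/2)x
  0·L_1(x) = 0
  (-7)·L_2(x) = -(7/30)x^2 - (7/30)x
Adding term by term: -(11/15)x^2 + (34/15)x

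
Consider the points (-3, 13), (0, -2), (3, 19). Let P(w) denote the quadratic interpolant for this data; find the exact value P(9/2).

Evaluate each Lagrange basis at w = 9/2:
L_0(9/2) = (9/2)·(3/2)/[(-3)·(-6)] = 3/8
L_1(9/2) = (15/2)·(3/2)/[(3)·(-3)] = -5/4
L_2(9/2) = (15/2)·(9/2)/[(6)·(3)] = 15/8
Sum: 13·(3/8) + (-2)·(-5/4) + 19·(15/8) = 43

43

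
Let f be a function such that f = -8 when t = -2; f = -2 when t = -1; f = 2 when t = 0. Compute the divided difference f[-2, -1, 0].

-1

f[-2,-1] = (-2 - (-8)) / (-1 - (-2)) = 6
f[-1,0] = (2 - (-2)) / (0 - (-1)) = 4
f[-2,-1,0] = (4 - 6) / (0 - (-2)) = -1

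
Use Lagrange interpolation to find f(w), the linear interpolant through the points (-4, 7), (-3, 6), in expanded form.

Build the Lagrange basis polynomials:
L_0(w) = (w + 3) / [-1] = -w - 3
L_1(w) = (w + 4) / [1] = w + 4
f(w) = 7·L_0 + 6·L_1
  7·L_0(w) = -7w - 21
  6·L_1(w) = 6w + 24
Adding term by term: -w + 3

f(w) = -w + 3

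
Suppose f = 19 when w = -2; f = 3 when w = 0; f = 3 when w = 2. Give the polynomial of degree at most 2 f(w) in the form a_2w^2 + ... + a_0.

Build the Lagrange basis polynomials:
L_0(w) = w(w - 2) / [8] = (1/8)w^2 - (1/4)w
L_1(w) = (w + 2)(w - 2) / [-4] = -(1/4)w^2 + 1
L_2(w) = (w + 2)w / [8] = (1/8)w^2 + (1/4)w
f(w) = 19·L_0 + 3·L_1 + 3·L_2
  19·L_0(w) = (19/8)w^2 - (19/4)w
  3·L_1(w) = -(3/4)w^2 + 3
  3·L_2(w) = (3/8)w^2 + (3/4)w
Adding term by term: 2w^2 - 4w + 3

f(w) = 2w^2 - 4w + 3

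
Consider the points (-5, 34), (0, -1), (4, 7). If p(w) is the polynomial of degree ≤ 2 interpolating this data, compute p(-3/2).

17/4

L_0(-3/2) = (-3/2)·(-11/2)/[(-5)·(-9)] = 11/60
L_1(-3/2) = (7/2)·(-11/2)/[(5)·(-4)] = 77/80
L_2(-3/2) = (7/2)·(-3/2)/[(9)·(4)] = -7/48
Sum: 34·(11/60) + (-1)·(77/80) + 7·(-7/48) = 17/4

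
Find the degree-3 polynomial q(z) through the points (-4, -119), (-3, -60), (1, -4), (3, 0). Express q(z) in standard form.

q(z) = z^3 - 3z^2 + z - 3

Newton's divided differences:
q[-4,-3] = (-60 - (-119)) / (-3 - (-4)) = 59
q[-3,1] = (-4 - (-60)) / (1 - (-3)) = 14
q[1,3] = (0 - (-4)) / (3 - 1) = 2
q[-4,-3,1] = (14 - 59) / (1 - (-4)) = -9
q[-3,1,3] = (2 - 14) / (3 - (-3)) = -2
q[-4,-3,1,3] = (-2 - (-9)) / (3 - (-4)) = 1
q(z) = -119 + 59·(z + 4) + (-9)·(z + 4)(z + 3) + 1·(z + 4)(z + 3)(z - 1)
Expanding: q(z) = z^3 - 3z^2 + z - 3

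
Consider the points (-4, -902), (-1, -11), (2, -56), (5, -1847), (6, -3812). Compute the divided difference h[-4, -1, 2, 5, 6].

-3

h[-4,-1] = (-11 - (-902)) / (-1 - (-4)) = 297
h[-1,2] = (-56 - (-11)) / (2 - (-1)) = -15
h[2,5] = (-1847 - (-56)) / (5 - 2) = -597
h[5,6] = (-3812 - (-1847)) / (6 - 5) = -1965
h[-4,-1,2] = (-15 - 297) / (2 - (-4)) = -52
h[-1,2,5] = (-597 - (-15)) / (5 - (-1)) = -97
h[2,5,6] = (-1965 - (-597)) / (6 - 2) = -342
h[-4,-1,2,5] = (-97 - (-52)) / (5 - (-4)) = -5
h[-1,2,5,6] = (-342 - (-97)) / (6 - (-1)) = -35
h[-4,-1,2,5,6] = (-35 - (-5)) / (6 - (-4)) = -3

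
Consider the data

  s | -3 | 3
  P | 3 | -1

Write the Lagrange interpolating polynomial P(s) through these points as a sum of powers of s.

L_0(s) = (s - 3) / [-6] = -(1/6)s + 1/2
L_1(s) = (s + 3) / [6] = (1/6)s + 1/2
P(s) = 3·L_0 + (-1)·L_1
  3·L_0(s) = -(1/2)s + 3/2
  (-1)·L_1(s) = -(1/6)s - 1/2
Adding term by term: -(2/3)s + 1

P(s) = -(2/3)s + 1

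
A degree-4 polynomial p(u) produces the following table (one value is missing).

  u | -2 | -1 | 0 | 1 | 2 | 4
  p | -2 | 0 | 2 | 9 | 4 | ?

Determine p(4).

-220

The 5 known values determine p uniquely (degree ≤ 4).
Evaluate each Lagrange basis at u = 4:
L_0(4) = (5)·(4)·(3)·(2)/[(-1)·(-2)·(-3)·(-4)] = 5
L_1(4) = (6)·(4)·(3)·(2)/[(1)·(-1)·(-2)·(-3)] = -24
L_2(4) = (6)·(5)·(3)·(2)/[(2)·(1)·(-1)·(-2)] = 45
L_3(4) = (6)·(5)·(4)·(2)/[(3)·(2)·(1)·(-1)] = -40
L_4(4) = (6)·(5)·(4)·(3)/[(4)·(3)·(2)·(1)] = 15
Sum: (-2)·(5) + 0 + 2·(45) + 9·(-40) + 4·(15) = -220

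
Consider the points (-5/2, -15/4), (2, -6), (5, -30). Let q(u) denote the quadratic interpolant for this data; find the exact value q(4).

-20

Evaluate each Lagrange basis at u = 4:
L_0(4) = (2)·(-1)/[(-9/2)·(-15/2)] = -8/135
L_1(4) = (13/2)·(-1)/[(9/2)·(-3)] = 13/27
L_2(4) = (13/2)·(2)/[(15/2)·(3)] = 26/45
Sum: (-15/4)·(-8/135) + (-6)·(13/27) + (-30)·(26/45) = -20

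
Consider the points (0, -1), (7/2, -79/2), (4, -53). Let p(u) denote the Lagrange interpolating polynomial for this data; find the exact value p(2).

-11

Evaluate each Lagrange basis at u = 2:
L_0(2) = (-3/2)·(-2)/[(-7/2)·(-4)] = 3/14
L_1(2) = (2)·(-2)/[(7/2)·(-1/2)] = 16/7
L_2(2) = (2)·(-3/2)/[(4)·(1/2)] = -3/2
Sum: (-1)·(3/14) + (-79/2)·(16/7) + (-53)·(-3/2) = -11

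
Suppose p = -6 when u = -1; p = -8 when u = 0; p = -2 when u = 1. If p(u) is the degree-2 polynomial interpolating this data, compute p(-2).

Evaluate each Lagrange basis at u = -2:
L_0(-2) = (-2)·(-3)/[(-1)·(-2)] = 3
L_1(-2) = (-1)·(-3)/[(1)·(-1)] = -3
L_2(-2) = (-1)·(-2)/[(2)·(1)] = 1
Sum: (-6)·(3) + (-8)·(-3) + (-2)·(1) = 4

4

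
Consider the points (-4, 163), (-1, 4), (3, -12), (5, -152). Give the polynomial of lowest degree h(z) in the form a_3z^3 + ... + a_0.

Newton's divided differences:
h[-4,-1] = (4 - 163) / (-1 - (-4)) = -53
h[-1,3] = (-12 - 4) / (3 - (-1)) = -4
h[3,5] = (-152 - (-12)) / (5 - 3) = -70
h[-4,-1,3] = (-4 - (-53)) / (3 - (-4)) = 7
h[-1,3,5] = (-70 - (-4)) / (5 - (-1)) = -11
h[-4,-1,3,5] = (-11 - 7) / (5 - (-4)) = -2
h(z) = 163 + (-53)·(z + 4) + 7·(z + 4)(z + 1) + (-2)·(z + 4)(z + 1)(z - 3)
Expanding: h(z) = -2z^3 + 3z^2 + 4z + 3

h(z) = -2z^3 + 3z^2 + 4z + 3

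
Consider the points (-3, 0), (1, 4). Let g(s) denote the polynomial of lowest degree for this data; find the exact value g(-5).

Evaluate each Lagrange basis at s = -5:
L_0(-5) = (-6)/[(-4)] = 3/2
L_1(-5) = (-2)/[(4)] = -1/2
Sum: 0 + 4·(-1/2) = -2

-2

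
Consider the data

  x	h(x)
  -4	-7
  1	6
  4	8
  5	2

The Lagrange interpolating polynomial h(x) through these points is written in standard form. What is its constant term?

L_0(x) = (x - 1)(x - 4)(x - 5) / [-360] = -(1/360)x^3 + (1/36)x^2 - (29/360)x + 1/18
L_1(x) = (x + 4)(x - 4)(x - 5) / [60] = (1/60)x^3 - (1/12)x^2 - (4/15)x + 4/3
L_2(x) = (x + 4)(x - 1)(x - 5) / [-24] = -(1/24)x^3 + (1/12)x^2 + (19/24)x - 5/6
L_3(x) = (x + 4)(x - 1)(x - 4) / [36] = (1/36)x^3 - (1/36)x^2 - (4/9)x + 4/9
h(x) = (-7)·L_0 + 6·L_1 + 8·L_2 + 2·L_3
Only the constant term is needed; take it from each L_i and combine:
(-7)·(1/18) + 6·(4/3) + 8·(-5/6) + 2·(4/9) = 11/6

11/6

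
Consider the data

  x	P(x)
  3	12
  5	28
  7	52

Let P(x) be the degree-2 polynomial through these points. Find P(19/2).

Using Newton's divided-difference form:
P[3,5] = (28 - 12) / (5 - 3) = 8
P[5,7] = (52 - 28) / (7 - 5) = 12
P[3,5,7] = (12 - 8) / (7 - 3) = 1
P(19/2) = 12 + 8·(13/2) + 1·(13/2)·(9/2) = 373/4

373/4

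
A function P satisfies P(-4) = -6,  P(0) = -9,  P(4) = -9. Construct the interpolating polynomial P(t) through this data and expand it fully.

P(t) = (3/32)t^2 - (3/8)t - 9

L_0(t) = t(t - 4) / [32] = (1/32)t^2 - (1/8)t
L_1(t) = (t + 4)(t - 4) / [-16] = -(1/16)t^2 + 1
L_2(t) = (t + 4)t / [32] = (1/32)t^2 + (1/8)t
P(t) = (-6)·L_0 + (-9)·L_1 + (-9)·L_2
  (-6)·L_0(t) = -(3/16)t^2 + (3/4)t
  (-9)·L_1(t) = (9/16)t^2 - 9
  (-9)·L_2(t) = -(9/32)t^2 - (9/8)t
Adding term by term: (3/32)t^2 - (3/8)t - 9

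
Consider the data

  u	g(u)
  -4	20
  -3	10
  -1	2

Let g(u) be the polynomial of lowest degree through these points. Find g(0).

Using Newton's divided-difference form:
g[-4,-3] = (10 - 20) / (-3 - (-4)) = -10
g[-3,-1] = (2 - 10) / (-1 - (-3)) = -4
g[-4,-3,-1] = (-4 - (-10)) / (-1 - (-4)) = 2
g(0) = 20 + (-10)·(4) + 2·(4)·(3) = 4

4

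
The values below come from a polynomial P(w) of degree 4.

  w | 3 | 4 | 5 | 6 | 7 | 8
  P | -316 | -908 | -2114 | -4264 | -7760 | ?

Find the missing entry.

-13076

The 5 known values determine P uniquely (degree ≤ 4).
L_0(8) = (4)·(3)·(2)·(1)/[(-1)·(-2)·(-3)·(-4)] = 1
L_1(8) = (5)·(3)·(2)·(1)/[(1)·(-1)·(-2)·(-3)] = -5
L_2(8) = (5)·(4)·(2)·(1)/[(2)·(1)·(-1)·(-2)] = 10
L_3(8) = (5)·(4)·(3)·(1)/[(3)·(2)·(1)·(-1)] = -10
L_4(8) = (5)·(4)·(3)·(2)/[(4)·(3)·(2)·(1)] = 5
Sum: (-316)·(1) + (-908)·(-5) + (-2114)·(10) + (-4264)·(-10) + (-7760)·(5) = -13076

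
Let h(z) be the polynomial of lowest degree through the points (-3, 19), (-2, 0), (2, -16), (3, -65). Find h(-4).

68

Evaluate each Lagrange basis at z = -4:
L_0(-4) = (-2)·(-6)·(-7)/[(-1)·(-5)·(-6)] = 14/5
L_1(-4) = (-1)·(-6)·(-7)/[(1)·(-4)·(-5)] = -21/10
L_2(-4) = (-1)·(-2)·(-7)/[(5)·(4)·(-1)] = 7/10
L_3(-4) = (-1)·(-2)·(-6)/[(6)·(5)·(1)] = -2/5
Sum: 19·(14/5) + 0 + (-16)·(7/10) + (-65)·(-2/5) = 68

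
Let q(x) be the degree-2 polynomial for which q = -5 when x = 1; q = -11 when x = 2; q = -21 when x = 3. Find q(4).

-35

Evaluate each Lagrange basis at x = 4:
L_0(4) = (2)·(1)/[(-1)·(-2)] = 1
L_1(4) = (3)·(1)/[(1)·(-1)] = -3
L_2(4) = (3)·(2)/[(2)·(1)] = 3
Sum: (-5)·(1) + (-11)·(-3) + (-21)·(3) = -35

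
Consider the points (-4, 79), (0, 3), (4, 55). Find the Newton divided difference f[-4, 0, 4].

4

f[-4,0] = (3 - 79) / (0 - (-4)) = -19
f[0,4] = (55 - 3) / (4 - 0) = 13
f[-4,0,4] = (13 - (-19)) / (4 - (-4)) = 4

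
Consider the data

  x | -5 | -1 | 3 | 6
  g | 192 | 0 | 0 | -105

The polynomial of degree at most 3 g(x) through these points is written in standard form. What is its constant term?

Build the Lagrange basis polynomials:
L_0(x) = (x + 1)(x - 3)(x - 6) / [-352] = -(1/352)x^3 + (1/44)x^2 - (9/352)x - 9/176
L_1(x) = (x + 5)(x - 3)(x - 6) / [112] = (1/112)x^3 - (1/28)x^2 - (27/112)x + 45/56
L_2(x) = (x + 5)(x + 1)(x - 6) / [-96] = -(1/96)x^3 + (31/96)x + 5/16
L_3(x) = (x + 5)(x + 1)(x - 3) / [231] = (1/231)x^3 + (1/77)x^2 - (13/231)x - 5/77
g(x) = 192·L_0 + 0·L_1 + 0·L_2 + (-105)·L_3
Only the constant term is needed; take it from each L_i and combine:
192·(-9/176) + 0·(45/56) + 0·(5/16) + (-105)·(-5/77) = -3

-3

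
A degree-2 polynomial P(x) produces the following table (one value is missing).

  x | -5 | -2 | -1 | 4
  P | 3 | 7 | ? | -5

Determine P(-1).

185/27

The 3 known values determine P uniquely (degree ≤ 2).
Evaluate each Lagrange basis at x = -1:
L_0(-1) = (1)·(-5)/[(-3)·(-9)] = -5/27
L_1(-1) = (4)·(-5)/[(3)·(-6)] = 10/9
L_2(-1) = (4)·(1)/[(9)·(6)] = 2/27
Sum: 3·(-5/27) + 7·(10/9) + (-5)·(2/27) = 185/27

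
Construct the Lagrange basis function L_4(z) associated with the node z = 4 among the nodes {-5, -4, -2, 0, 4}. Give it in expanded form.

L_4(z) = (z + 5)(z + 4)(z + 2)z / [(9)·(8)·(6)·(4)]
       = (z^4 + 11z^3 + 38z^2 + 40z) / (1728)

L_4(z) = (1/1728)z^4 + (11/1728)z^3 + (19/864)z^2 + (5/216)z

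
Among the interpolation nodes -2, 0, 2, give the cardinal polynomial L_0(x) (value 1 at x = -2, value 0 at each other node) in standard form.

L_0(x) = x(x - 2) / [(-2)·(-4)]
       = (x^2 - 2x) / (8)

L_0(x) = (1/8)x^2 - (1/4)x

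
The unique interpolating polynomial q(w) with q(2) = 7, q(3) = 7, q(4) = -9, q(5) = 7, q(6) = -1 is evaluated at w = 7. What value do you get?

L_0(7) = (4)·(3)·(2)·(1)/[(-1)·(-2)·(-3)·(-4)] = 1
L_1(7) = (5)·(3)·(2)·(1)/[(1)·(-1)·(-2)·(-3)] = -5
L_2(7) = (5)·(4)·(2)·(1)/[(2)·(1)·(-1)·(-2)] = 10
L_3(7) = (5)·(4)·(3)·(1)/[(3)·(2)·(1)·(-1)] = -10
L_4(7) = (5)·(4)·(3)·(2)/[(4)·(3)·(2)·(1)] = 5
Sum: 7·(1) + 7·(-5) + (-9)·(10) + 7·(-10) + (-1)·(5) = -193

-193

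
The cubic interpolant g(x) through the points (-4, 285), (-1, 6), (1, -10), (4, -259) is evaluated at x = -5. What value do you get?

542

L_0(-5) = (-4)·(-6)·(-9)/[(-3)·(-5)·(-8)] = 9/5
L_1(-5) = (-1)·(-6)·(-9)/[(3)·(-2)·(-5)] = -9/5
L_2(-5) = (-1)·(-4)·(-9)/[(5)·(2)·(-3)] = 6/5
L_3(-5) = (-1)·(-4)·(-6)/[(8)·(5)·(3)] = -1/5
Sum: 285·(9/5) + 6·(-9/5) + (-10)·(6/5) + (-259)·(-1/5) = 542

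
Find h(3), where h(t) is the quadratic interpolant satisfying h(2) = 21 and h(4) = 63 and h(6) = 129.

39

Evaluate each Lagrange basis at t = 3:
L_0(3) = (-1)·(-3)/[(-2)·(-4)] = 3/8
L_1(3) = (1)·(-3)/[(2)·(-2)] = 3/4
L_2(3) = (1)·(-1)/[(4)·(2)] = -1/8
Sum: 21·(3/8) + 63·(3/4) + 129·(-1/8) = 39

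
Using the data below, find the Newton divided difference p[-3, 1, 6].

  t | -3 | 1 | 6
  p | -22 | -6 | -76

-2

p[-3,1] = (-6 - (-22)) / (1 - (-3)) = 4
p[1,6] = (-76 - (-6)) / (6 - 1) = -14
p[-3,1,6] = (-14 - 4) / (6 - (-3)) = -2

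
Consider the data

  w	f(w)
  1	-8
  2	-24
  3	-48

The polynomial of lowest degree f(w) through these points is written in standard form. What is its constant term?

L_0(w) = (w - 2)(w - 3) / [2] = (1/2)w^2 - (5/2)w + 3
L_1(w) = (w - 1)(w - 3) / [-1] = -w^2 + 4w - 3
L_2(w) = (w - 1)(w - 2) / [2] = (1/2)w^2 - (3/2)w + 1
f(w) = (-8)·L_0 + (-24)·L_1 + (-48)·L_2
Only the constant term is needed; take it from each L_i and combine:
(-8)·(3) + (-24)·(-3) + (-48)·(1) = 0

0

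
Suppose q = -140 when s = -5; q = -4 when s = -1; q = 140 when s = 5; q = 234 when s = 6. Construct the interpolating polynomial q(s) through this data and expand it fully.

L_0(s) = (s + 1)(s - 5)(s - 6) / [-440] = -(1/440)s^3 + (1/44)s^2 - (19/440)s - 3/44
L_1(s) = (s + 5)(s - 5)(s - 6) / [168] = (1/168)s^3 - (1/28)s^2 - (25/168)s + 25/28
L_2(s) = (s + 5)(s + 1)(s - 6) / [-60] = -(1/60)s^3 + (31/60)s + 1/2
L_3(s) = (s + 5)(s + 1)(s - 5) / [77] = (1/77)s^3 + (1/77)s^2 - (25/77)s - 25/77
q(s) = (-140)·L_0 + (-4)·L_1 + 140·L_2 + 234·L_3
  (-140)·L_0(s) = (7/22)s^3 - (35/11)s^2 + (133/22)s + 105/11
  (-4)·L_1(s) = -(1/42)s^3 + (1/7)s^2 + (25/42)s - 25/7
  140·L_2(s) = -(7/3)s^3 + (217/3)s + 70
  234·L_3(s) = (234/77)s^3 + (234/77)s^2 - (5850/77)s - 5850/77
Adding term by term: s^3 + 3s

q(s) = s^3 + 3s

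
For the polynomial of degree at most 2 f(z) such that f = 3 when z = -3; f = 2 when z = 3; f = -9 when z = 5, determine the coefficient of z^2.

-2/3

L_0(z) = (z - 3)(z - 5) / [48] = (1/48)z^2 - (1/6)z + 5/16
L_1(z) = (z + 3)(z - 5) / [-12] = -(1/12)z^2 + (1/6)z + 5/4
L_2(z) = (z + 3)(z - 3) / [16] = (1/16)z^2 - 9/16
f(z) = 3·L_0 + 2·L_1 + (-9)·L_2
Only the coefficient of z^2 is needed; take it from each L_i and combine:
3·(1/48) + 2·(-1/12) + (-9)·(1/16) = -2/3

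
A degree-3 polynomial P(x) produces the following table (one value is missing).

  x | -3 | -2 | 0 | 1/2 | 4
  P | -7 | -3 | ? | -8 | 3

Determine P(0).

The 4 known values determine P uniquely (degree ≤ 3).
Evaluate each Lagrange basis at x = 0:
L_0(0) = (2)·(-1/2)·(-4)/[(-1)·(-7/2)·(-7)] = -8/49
L_1(0) = (3)·(-1/2)·(-4)/[(1)·(-5/2)·(-6)] = 2/5
L_2(0) = (3)·(2)·(-4)/[(7/2)·(5/2)·(-7/2)] = 192/245
L_3(0) = (3)·(2)·(-1/2)/[(7)·(6)·(7/2)] = -1/49
Sum: (-7)·(-8/49) + (-3)·(2/5) + (-8)·(192/245) + 3·(-1/49) = -313/49

-313/49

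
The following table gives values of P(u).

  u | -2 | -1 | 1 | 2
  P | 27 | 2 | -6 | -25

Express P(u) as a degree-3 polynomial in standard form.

P(u) = -3u^3 + u^2 - u - 3

Build the Lagrange basis polynomials:
L_0(u) = (u + 1)(u - 1)(u - 2) / [-12] = -(1/12)u^3 + (1/6)u^2 + (1/12)u - 1/6
L_1(u) = (u + 2)(u - 1)(u - 2) / [6] = (1/6)u^3 - (1/6)u^2 - (2/3)u + 2/3
L_2(u) = (u + 2)(u + 1)(u - 2) / [-6] = -(1/6)u^3 - (1/6)u^2 + (2/3)u + 2/3
L_3(u) = (u + 2)(u + 1)(u - 1) / [12] = (1/12)u^3 + (1/6)u^2 - (1/12)u - 1/6
P(u) = 27·L_0 + 2·L_1 + (-6)·L_2 + (-25)·L_3
  27·L_0(u) = -(9/4)u^3 + (9/2)u^2 + (9/4)u - 9/2
  2·L_1(u) = (1/3)u^3 - (1/3)u^2 - (4/3)u + 4/3
  (-6)·L_2(u) = u^3 + u^2 - 4u - 4
  (-25)·L_3(u) = -(25/12)u^3 - (25/6)u^2 + (25/12)u + 25/6
Adding term by term: -3u^3 + u^2 - u - 3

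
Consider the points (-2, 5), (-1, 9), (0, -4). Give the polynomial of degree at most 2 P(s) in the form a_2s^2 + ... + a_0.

L_0(s) = (s + 1)s / [2] = (1/2)s^2 + (1/2)s
L_1(s) = (s + 2)s / [-1] = -s^2 - 2s
L_2(s) = (s + 2)(s + 1) / [2] = (1/2)s^2 + (3/2)s + 1
P(s) = 5·L_0 + 9·L_1 + (-4)·L_2
  5·L_0(s) = (5/2)s^2 + (5/2)s
  9·L_1(s) = -9s^2 - 18s
  (-4)·L_2(s) = -2s^2 - 6s - 4
Adding term by term: -(17/2)s^2 - (43/2)s - 4

P(s) = -(17/2)s^2 - (43/2)s - 4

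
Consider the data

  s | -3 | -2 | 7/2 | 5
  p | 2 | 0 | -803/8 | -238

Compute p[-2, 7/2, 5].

-21/2

p[-2,7/2] = (-803/8 - 0) / (7/2 - (-2)) = -73/4
p[7/2,5] = (-238 - (-803/8)) / (5 - 7/2) = -367/4
p[-2,7/2,5] = (-367/4 - (-73/4)) / (5 - (-2)) = -21/2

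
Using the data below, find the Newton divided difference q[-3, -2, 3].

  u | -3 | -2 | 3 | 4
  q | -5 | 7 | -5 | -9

q[-3,-2] = (7 - (-5)) / (-2 - (-3)) = 12
q[-2,3] = (-5 - 7) / (3 - (-2)) = -12/5
q[-3,-2,3] = (-12/5 - 12) / (3 - (-3)) = -12/5

-12/5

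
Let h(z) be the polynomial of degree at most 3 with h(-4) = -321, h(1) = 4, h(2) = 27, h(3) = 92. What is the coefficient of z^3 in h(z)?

L_0(z) = (z - 1)(z - 2)(z - 3) / [-210] = -(1/210)z^3 + (1/35)z^2 - (11/210)z + 1/35
L_1(z) = (z + 4)(z - 2)(z - 3) / [10] = (1/10)z^3 - (1/10)z^2 - (7/5)z + 12/5
L_2(z) = (z + 4)(z - 1)(z - 3) / [-6] = -(1/6)z^3 + (13/6)z - 2
L_3(z) = (z + 4)(z - 1)(z - 2) / [14] = (1/14)z^3 + (1/14)z^2 - (5/7)z + 4/7
h(z) = (-321)·L_0 + 4·L_1 + 27·L_2 + 92·L_3
Only the coefficient of z^3 is needed; take it from each L_i and combine:
(-321)·(-1/210) + 4·(1/10) + 27·(-1/6) + 92·(1/14) = 4

4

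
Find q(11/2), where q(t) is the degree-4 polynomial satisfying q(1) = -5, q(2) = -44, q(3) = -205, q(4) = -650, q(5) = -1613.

L_0(11/2) = (7/2)·(5/2)·(3/2)·(1/2)/[(-1)·(-2)·(-3)·(-4)] = 35/128
L_1(11/2) = (9/2)·(5/2)·(3/2)·(1/2)/[(1)·(-1)·(-2)·(-3)] = -45/32
L_2(11/2) = (9/2)·(7/2)·(3/2)·(1/2)/[(2)·(1)·(-1)·(-2)] = 189/64
L_3(11/2) = (9/2)·(7/2)·(5/2)·(1/2)/[(3)·(2)·(1)·(-1)] = -105/32
L_4(11/2) = (9/2)·(7/2)·(5/2)·(3/2)/[(4)·(3)·(2)·(1)] = 315/128
Sum: (-5)·(35/128) + (-44)·(-45/32) + (-205)·(189/64) + (-650)·(-105/32) + (-1613)·(315/128) = -38105/16

-38105/16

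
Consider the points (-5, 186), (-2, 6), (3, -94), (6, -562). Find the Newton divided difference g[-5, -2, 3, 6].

g[-5,-2] = (6 - 186) / (-2 - (-5)) = -60
g[-2,3] = (-94 - 6) / (3 - (-2)) = -20
g[3,6] = (-562 - (-94)) / (6 - 3) = -156
g[-5,-2,3] = (-20 - (-60)) / (3 - (-5)) = 5
g[-2,3,6] = (-156 - (-20)) / (6 - (-2)) = -17
g[-5,-2,3,6] = (-17 - 5) / (6 - (-5)) = -2

-2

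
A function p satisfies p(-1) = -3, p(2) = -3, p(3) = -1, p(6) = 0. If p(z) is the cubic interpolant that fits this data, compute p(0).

Evaluate each Lagrange basis at z = 0:
L_0(0) = (-2)·(-3)·(-6)/[(-3)·(-4)·(-7)] = 3/7
L_1(0) = (1)·(-3)·(-6)/[(3)·(-1)·(-4)] = 3/2
L_2(0) = (1)·(-2)·(-6)/[(4)·(1)·(-3)] = -1
L_3(0) = (1)·(-2)·(-3)/[(7)·(4)·(3)] = 1/14
Sum: (-3)·(3/7) + (-3)·(3/2) + (-1)·(-1) + 0 = -67/14

-67/14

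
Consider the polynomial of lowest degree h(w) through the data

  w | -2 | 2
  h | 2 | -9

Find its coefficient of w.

-11/4

Build the Lagrange basis polynomials:
L_0(w) = (w - 2) / [-4] = -(1/4)w + 1/2
L_1(w) = (w + 2) / [4] = (1/4)w + 1/2
h(w) = 2·L_0 + (-9)·L_1
Only the coefficient of w is needed; take it from each L_i and combine:
2·(-1/4) + (-9)·(1/4) = -11/4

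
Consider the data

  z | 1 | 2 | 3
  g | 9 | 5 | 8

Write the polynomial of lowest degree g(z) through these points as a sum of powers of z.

Build the Lagrange basis polynomials:
L_0(z) = (z - 2)(z - 3) / [2] = (1/2)z^2 - (5/2)z + 3
L_1(z) = (z - 1)(z - 3) / [-1] = -z^2 + 4z - 3
L_2(z) = (z - 1)(z - 2) / [2] = (1/2)z^2 - (3/2)z + 1
g(z) = 9·L_0 + 5·L_1 + 8·L_2
  9·L_0(z) = (9/2)z^2 - (45/2)z + 27
  5·L_1(z) = -5z^2 + 20z - 15
  8·L_2(z) = 4z^2 - 12z + 8
Adding term by term: (7/2)z^2 - (29/2)z + 20

g(z) = (7/2)z^2 - (29/2)z + 20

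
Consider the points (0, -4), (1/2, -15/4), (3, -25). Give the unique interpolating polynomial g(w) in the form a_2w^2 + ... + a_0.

g(w) = -3w^2 + 2w - 4

Newton's divided differences:
g[0,1/2] = (-15/4 - (-4)) / (1/2 - 0) = 1/2
g[1/2,3] = (-25 - (-15/4)) / (3 - 1/2) = -17/2
g[0,1/2,3] = (-17/2 - 1/2) / (3 - 0) = -3
g(w) = -4 + (1/2)·w + (-3)·w(w - 1/2)
Expanding: g(w) = -3w^2 + 2w - 4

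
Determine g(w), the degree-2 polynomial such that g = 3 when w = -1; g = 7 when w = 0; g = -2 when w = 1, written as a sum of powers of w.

g(w) = -(13/2)w^2 - (5/2)w + 7

Build the Lagrange basis polynomials:
L_0(w) = w(w - 1) / [2] = (1/2)w^2 - (1/2)w
L_1(w) = (w + 1)(w - 1) / [-1] = -w^2 + 1
L_2(w) = (w + 1)w / [2] = (1/2)w^2 + (1/2)w
g(w) = 3·L_0 + 7·L_1 + (-2)·L_2
  3·L_0(w) = (3/2)w^2 - (3/2)w
  7·L_1(w) = -7w^2 + 7
  (-2)·L_2(w) = -w^2 - w
Adding term by term: -(13/2)w^2 - (5/2)w + 7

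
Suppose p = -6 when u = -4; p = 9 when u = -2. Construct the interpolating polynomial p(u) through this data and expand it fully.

L_0(u) = (u + 2) / [-2] = -(1/2)u - 1
L_1(u) = (u + 4) / [2] = (1/2)u + 2
p(u) = (-6)·L_0 + 9·L_1
  (-6)·L_0(u) = 3u + 6
  9·L_1(u) = (9/2)u + 18
Adding term by term: (15/2)u + 24

p(u) = (15/2)u + 24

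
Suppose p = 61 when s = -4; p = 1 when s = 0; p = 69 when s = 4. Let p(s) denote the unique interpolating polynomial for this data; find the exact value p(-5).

96

Evaluate each Lagrange basis at s = -5:
L_0(-5) = (-5)·(-9)/[(-4)·(-8)] = 45/32
L_1(-5) = (-1)·(-9)/[(4)·(-4)] = -9/16
L_2(-5) = (-1)·(-5)/[(8)·(4)] = 5/32
Sum: 61·(45/32) + 1·(-9/16) + 69·(5/32) = 96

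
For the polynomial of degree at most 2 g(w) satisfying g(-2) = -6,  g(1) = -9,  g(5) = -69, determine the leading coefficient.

The leading coefficient equals the top divided difference g[-2,1,5].
g[-2,1] = (-9 - (-6)) / (1 - (-2)) = -1
g[1,5] = (-69 - (-9)) / (5 - 1) = -15
g[-2,1,5] = (-15 - (-1)) / (5 - (-2)) = -2

-2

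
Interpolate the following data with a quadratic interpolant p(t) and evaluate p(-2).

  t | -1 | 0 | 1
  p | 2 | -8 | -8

22

Using Newton's divided-difference form:
p[-1,0] = (-8 - 2) / (0 - (-1)) = -10
p[0,1] = (-8 - (-8)) / (1 - 0) = 0
p[-1,0,1] = (0 - (-10)) / (1 - (-1)) = 5
p(-2) = 2 + (-10)·(-1) + 5·(-1)·(-2) = 22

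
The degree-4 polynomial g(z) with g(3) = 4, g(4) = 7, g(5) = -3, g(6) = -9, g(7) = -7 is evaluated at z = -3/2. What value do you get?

L_0(-3/2) = (-11/2)·(-13/2)·(-15/2)·(-17/2)/[(-1)·(-2)·(-3)·(-4)] = 12155/128
L_1(-3/2) = (-9/2)·(-13/2)·(-15/2)·(-17/2)/[(1)·(-1)·(-2)·(-3)] = -9945/32
L_2(-3/2) = (-9/2)·(-11/2)·(-15/2)·(-17/2)/[(2)·(1)·(-1)·(-2)] = 25245/64
L_3(-3/2) = (-9/2)·(-11/2)·(-13/2)·(-17/2)/[(3)·(2)·(1)·(-1)] = -7293/32
L_4(-3/2) = (-9/2)·(-11/2)·(-13/2)·(-15/2)/[(4)·(3)·(2)·(1)] = 6435/128
Sum: 4·(12155/128) + 7·(-9945/32) + (-3)·(25245/64) + (-9)·(-7293/32) + (-7)·(6435/128) = -163807/128

-163807/128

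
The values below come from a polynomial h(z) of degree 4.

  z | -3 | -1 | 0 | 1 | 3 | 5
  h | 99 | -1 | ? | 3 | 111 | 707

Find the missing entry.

-3

The 5 known values determine h uniquely (degree ≤ 4).
L_0(0) = (1)·(-1)·(-3)·(-5)/[(-2)·(-4)·(-6)·(-8)] = -5/128
L_1(0) = (3)·(-1)·(-3)·(-5)/[(2)·(-2)·(-4)·(-6)] = 15/32
L_2(0) = (3)·(1)·(-3)·(-5)/[(4)·(2)·(-2)·(-4)] = 45/64
L_3(0) = (3)·(1)·(-1)·(-5)/[(6)·(4)·(2)·(-2)] = -5/32
L_4(0) = (3)·(1)·(-1)·(-3)/[(8)·(6)·(4)·(2)] = 3/128
Sum: 99·(-5/128) + (-1)·(15/32) + 3·(45/64) + 111·(-5/32) + 707·(3/128) = -3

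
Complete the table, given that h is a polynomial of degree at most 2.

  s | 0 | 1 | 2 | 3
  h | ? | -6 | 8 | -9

The 3 known values determine h uniquely (degree ≤ 2).
Evaluate each Lagrange basis at s = 0:
L_0(0) = (-2)·(-3)/[(-1)·(-2)] = 3
L_1(0) = (-1)·(-3)/[(1)·(-1)] = -3
L_2(0) = (-1)·(-2)/[(2)·(1)] = 1
Sum: (-6)·(3) + 8·(-3) + (-9)·(1) = -51

-51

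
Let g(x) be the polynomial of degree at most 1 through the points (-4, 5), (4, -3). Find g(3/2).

-1/2

L_0(3/2) = (-5/2)/[(-8)] = 5/16
L_1(3/2) = (11/2)/[(8)] = 11/16
Sum: 5·(5/16) + (-3)·(11/16) = -1/2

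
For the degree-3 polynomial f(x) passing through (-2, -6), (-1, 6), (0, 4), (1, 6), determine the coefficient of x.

-3

L_0(x) = (x + 1)x(x - 1) / [-6] = -(1/6)x^3 + (1/6)x
L_1(x) = (x + 2)x(x - 1) / [2] = (1/2)x^3 + (1/2)x^2 - x
L_2(x) = (x + 2)(x + 1)(x - 1) / [-2] = -(1/2)x^3 - x^2 + (1/2)x + 1
L_3(x) = (x + 2)(x + 1)x / [6] = (1/6)x^3 + (1/2)x^2 + (1/3)x
f(x) = (-6)·L_0 + 6·L_1 + 4·L_2 + 6·L_3
Only the coefficient of x is needed; take it from each L_i and combine:
(-6)·(1/6) + 6·(-1) + 4·(1/2) + 6·(1/3) = -3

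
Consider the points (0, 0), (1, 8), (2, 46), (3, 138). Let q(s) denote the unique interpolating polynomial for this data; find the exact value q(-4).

-212

Evaluate each Lagrange basis at s = -4:
L_0(-4) = (-5)·(-6)·(-7)/[(-1)·(-2)·(-3)] = 35
L_1(-4) = (-4)·(-6)·(-7)/[(1)·(-1)·(-2)] = -84
L_2(-4) = (-4)·(-5)·(-7)/[(2)·(1)·(-1)] = 70
L_3(-4) = (-4)·(-5)·(-6)/[(3)·(2)·(1)] = -20
Sum: 0 + 8·(-84) + 46·(70) + 138·(-20) = -212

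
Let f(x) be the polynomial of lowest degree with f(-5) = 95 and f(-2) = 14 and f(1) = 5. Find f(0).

Evaluate each Lagrange basis at x = 0:
L_0(0) = (2)·(-1)/[(-3)·(-6)] = -1/9
L_1(0) = (5)·(-1)/[(3)·(-3)] = 5/9
L_2(0) = (5)·(2)/[(6)·(3)] = 5/9
Sum: 95·(-1/9) + 14·(5/9) + 5·(5/9) = 0

0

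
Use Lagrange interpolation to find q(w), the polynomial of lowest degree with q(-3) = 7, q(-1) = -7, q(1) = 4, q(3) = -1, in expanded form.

Build the Lagrange basis polynomials:
L_0(w) = (w + 1)(w - 1)(w - 3) / [-48] = -(1/48)w^3 + (1/16)w^2 + (1/48)w - 1/16
L_1(w) = (w + 3)(w - 1)(w - 3) / [16] = (1/16)w^3 - (1/16)w^2 - (9/16)w + 9/16
L_2(w) = (w + 3)(w + 1)(w - 3) / [-16] = -(1/16)w^3 - (1/16)w^2 + (9/16)w + 9/16
L_3(w) = (w + 3)(w + 1)(w - 1) / [48] = (1/48)w^3 + (1/16)w^2 - (1/48)w - 1/16
q(w) = 7·L_0 + (-7)·L_1 + 4·L_2 + (-1)·L_3
  7·L_0(w) = -(7/48)w^3 + (7/16)w^2 + (7/48)w - 7/16
  (-7)·L_1(w) = -(7/16)w^3 + (7/16)w^2 + (63/16)w - 63/16
  4·L_2(w) = -(1/4)w^3 - (1/4)w^2 + (9/4)w + 9/4
  (-1)·L_3(w) = -(1/48)w^3 - (1/16)w^2 + (1/48)w + 1/16
Adding term by term: -(41/48)w^3 + (9/16)w^2 + (305/48)w - 33/16

q(w) = -(41/48)w^3 + (9/16)w^2 + (305/48)w - 33/16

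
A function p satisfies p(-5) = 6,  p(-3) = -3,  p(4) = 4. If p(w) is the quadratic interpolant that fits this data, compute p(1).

L_0(1) = (4)·(-3)/[(-2)·(-9)] = -2/3
L_1(1) = (6)·(-3)/[(2)·(-7)] = 9/7
L_2(1) = (6)·(4)/[(9)·(7)] = 8/21
Sum: 6·(-2/3) + (-3)·(9/7) + 4·(8/21) = -19/3

-19/3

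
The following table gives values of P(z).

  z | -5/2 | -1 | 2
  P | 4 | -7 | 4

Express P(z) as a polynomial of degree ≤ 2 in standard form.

P(z) = (22/9)z^2 + (11/9)z - 74/9

L_0(z) = (z + 1)(z - 2) / [27/4] = (4/27)z^2 - (4/27)z - 8/27
L_1(z) = (z + 5/2)(z - 2) / [-9/2] = -(2/9)z^2 - (1/9)z + 10/9
L_2(z) = (z + 5/2)(z + 1) / [27/2] = (2/27)z^2 + (7/27)z + 5/27
P(z) = 4·L_0 + (-7)·L_1 + 4·L_2
  4·L_0(z) = (16/27)z^2 - (16/27)z - 32/27
  (-7)·L_1(z) = (14/9)z^2 + (7/9)z - 70/9
  4·L_2(z) = (8/27)z^2 + (28/27)z + 20/27
Adding term by term: (22/9)z^2 + (11/9)z - 74/9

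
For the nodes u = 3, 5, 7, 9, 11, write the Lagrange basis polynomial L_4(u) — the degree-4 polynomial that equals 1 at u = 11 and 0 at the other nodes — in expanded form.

L_4(u) = (1/384)u^4 - (1/16)u^3 + (103/192)u^2 - (31/16)u + 315/128

L_4(u) = (u - 3)(u - 5)(u - 7)(u - 9) / [(8)·(6)·(4)·(2)]
       = (u^4 - 24u^3 + 206u^2 - 744u + 945) / (384)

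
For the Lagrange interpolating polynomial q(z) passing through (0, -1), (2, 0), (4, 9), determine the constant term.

L_0(z) = (z - 2)(z - 4) / [8] = (1/8)z^2 - (3/4)z + 1
L_1(z) = z(z - 4) / [-4] = -(1/4)z^2 + z
L_2(z) = z(z - 2) / [8] = (1/8)z^2 - (1/4)z
q(z) = (-1)·L_0 + 0·L_1 + 9·L_2
Only the constant term is needed; take it from each L_i and combine:
(-1)·(1) + 0·(0) + 9·(0) = -1

-1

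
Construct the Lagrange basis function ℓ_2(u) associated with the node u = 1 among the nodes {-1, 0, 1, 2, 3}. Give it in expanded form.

ℓ_2(u) = (u + 1)u(u - 2)(u - 3) / [(2)·(1)·(-1)·(-2)]
       = (u^4 - 4u^3 + u^2 + 6u) / (4)

ℓ_2(u) = (1/4)u^4 - u^3 + (1/4)u^2 + (3/2)u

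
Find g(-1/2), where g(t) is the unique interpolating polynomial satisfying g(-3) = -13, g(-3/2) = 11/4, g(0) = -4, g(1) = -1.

L_0(-1/2) = (1)·(-1/2)·(-3/2)/[(-3/2)·(-3)·(-4)] = -1/24
L_1(-1/2) = (5/2)·(-1/2)·(-3/2)/[(3/2)·(-3/2)·(-5/2)] = 1/3
L_2(-1/2) = (5/2)·(1)·(-3/2)/[(3)·(3/2)·(-1)] = 5/6
L_3(-1/2) = (5/2)·(1)·(-1/2)/[(4)·(5/2)·(1)] = -1/8
Sum: (-13)·(-1/24) + 11/4·(1/3) + (-4)·(5/6) + (-1)·(-1/8) = -7/4

-7/4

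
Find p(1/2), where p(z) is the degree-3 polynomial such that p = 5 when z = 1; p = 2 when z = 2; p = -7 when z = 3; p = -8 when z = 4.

L_0(1/2) = (-3/2)·(-5/2)·(-7/2)/[(-1)·(-2)·(-3)] = 35/16
L_1(1/2) = (-1/2)·(-5/2)·(-7/2)/[(1)·(-1)·(-2)] = -35/16
L_2(1/2) = (-1/2)·(-3/2)·(-7/2)/[(2)·(1)·(-1)] = 21/16
L_3(1/2) = (-1/2)·(-3/2)·(-5/2)/[(3)·(2)·(1)] = -5/16
Sum: 5·(35/16) + 2·(-35/16) + (-7)·(21/16) + (-8)·(-5/16) = -1/8

-1/8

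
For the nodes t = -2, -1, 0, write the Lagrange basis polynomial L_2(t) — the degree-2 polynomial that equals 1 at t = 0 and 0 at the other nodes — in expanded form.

L_2(t) = (t + 2)(t + 1) / [(2)·(1)]
       = (t^2 + 3t + 2) / (2)

L_2(t) = (1/2)t^2 + (3/2)t + 1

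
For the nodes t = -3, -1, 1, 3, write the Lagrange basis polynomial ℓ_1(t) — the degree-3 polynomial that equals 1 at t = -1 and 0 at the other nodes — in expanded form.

ℓ_1(t) = (t + 3)(t - 1)(t - 3) / [(2)·(-2)·(-4)]
       = (t^3 - t^2 - 9t + 9) / (16)

ℓ_1(t) = (1/16)t^3 - (1/16)t^2 - (9/16)t + 9/16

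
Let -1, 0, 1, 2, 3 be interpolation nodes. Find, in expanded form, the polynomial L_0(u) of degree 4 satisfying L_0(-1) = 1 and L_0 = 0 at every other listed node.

L_0(u) = (1/24)u^4 - (1/4)u^3 + (11/24)u^2 - (1/4)u

L_0(u) = u(u - 1)(u - 2)(u - 3) / [(-1)·(-2)·(-3)·(-4)]
       = (u^4 - 6u^3 + 11u^2 - 6u) / (24)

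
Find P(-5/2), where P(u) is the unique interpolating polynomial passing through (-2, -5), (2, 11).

-7

Evaluate each Lagrange basis at u = -5/2:
L_0(-5/2) = (-9/2)/[(-4)] = 9/8
L_1(-5/2) = (-1/2)/[(4)] = -1/8
Sum: (-5)·(9/8) + 11·(-1/8) = -7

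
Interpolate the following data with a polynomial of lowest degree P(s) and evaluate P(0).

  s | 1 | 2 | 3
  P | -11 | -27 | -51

Evaluate each Lagrange basis at s = 0:
L_0(0) = (-2)·(-3)/[(-1)·(-2)] = 3
L_1(0) = (-1)·(-3)/[(1)·(-1)] = -3
L_2(0) = (-1)·(-2)/[(2)·(1)] = 1
Sum: (-11)·(3) + (-27)·(-3) + (-51)·(1) = -3

-3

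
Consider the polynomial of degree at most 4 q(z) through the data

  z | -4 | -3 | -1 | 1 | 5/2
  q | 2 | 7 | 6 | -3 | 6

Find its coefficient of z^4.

37/429

Build the Lagrange basis polynomials:
L_0(z) = (z + 3)(z + 1)(z - 1)(z - 5/2) / [195/2] = (2/195)z^4 + (1/195)z^3 - (17/195)z^2 - (1/195)z + 1/13
L_1(z) = (z + 4)(z + 1)(z - 1)(z - 5/2) / [-44] = -(1/44)z^4 - (3/88)z^3 + (1/4)z^2 + (3/88)z - 5/22
L_2(z) = (z + 4)(z + 3)(z - 1)(z - 5/2) / [42] = (1/42)z^4 + (1/12)z^3 - (5/21)z^2 - (7/12)z + 5/7
L_3(z) = (z + 4)(z + 3)(z + 1)(z - 5/2) / [-60] = -(1/60)z^4 - (11/120)z^3 + (1/60)z^2 + (71/120)z + 1/2
L_4(z) = (z + 4)(z + 3)(z + 1)(z - 1) / [3003/16] = (16/3003)z^4 + (16/429)z^3 + (16/273)z^2 - (16/429)z - 64/1001
q(z) = 2·L_0 + 7·L_1 + 6·L_2 + (-3)·L_3 + 6·L_4
Only the coefficient of z^4 is needed; take it from each L_i and combine:
2·(2/195) + 7·(-1/44) + 6·(1/42) + (-3)·(-1/60) + 6·(16/3003) = 37/429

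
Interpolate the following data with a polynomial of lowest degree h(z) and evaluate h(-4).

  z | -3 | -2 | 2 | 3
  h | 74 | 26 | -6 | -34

162

Using Newton's divided-difference form:
h[-3,-2] = (26 - 74) / (-2 - (-3)) = -48
h[-2,2] = (-6 - 26) / (2 - (-2)) = -8
h[2,3] = (-34 - (-6)) / (3 - 2) = -28
h[-3,-2,2] = (-8 - (-48)) / (2 - (-3)) = 8
h[-2,2,3] = (-28 - (-8)) / (3 - (-2)) = -4
h[-3,-2,2,3] = (-4 - 8) / (3 - (-3)) = -2
h(-4) = 74 + (-48)·(-1) + 8·(-1)·(-2) + (-2)·(-1)·(-2)·(-6) = 162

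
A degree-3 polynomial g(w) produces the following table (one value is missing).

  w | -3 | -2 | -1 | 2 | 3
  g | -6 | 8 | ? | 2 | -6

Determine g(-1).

The 4 known values determine g uniquely (degree ≤ 3).
L_0(-1) = (1)·(-3)·(-4)/[(-1)·(-5)·(-6)] = -2/5
L_1(-1) = (2)·(-3)·(-4)/[(1)·(-4)·(-5)] = 6/5
L_2(-1) = (2)·(1)·(-4)/[(5)·(4)·(-1)] = 2/5
L_3(-1) = (2)·(1)·(-3)/[(6)·(5)·(1)] = -1/5
Sum: (-6)·(-2/5) + 8·(6/5) + 2·(2/5) + (-6)·(-1/5) = 14

14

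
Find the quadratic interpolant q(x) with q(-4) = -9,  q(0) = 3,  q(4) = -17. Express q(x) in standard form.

Build the Lagrange basis polynomials:
L_0(x) = x(x - 4) / [32] = (1/32)x^2 - (1/8)x
L_1(x) = (x + 4)(x - 4) / [-16] = -(1/16)x^2 + 1
L_2(x) = (x + 4)x / [32] = (1/32)x^2 + (1/8)x
q(x) = (-9)·L_0 + 3·L_1 + (-17)·L_2
  (-9)·L_0(x) = -(9/32)x^2 + (9/8)x
  3·L_1(x) = -(3/16)x^2 + 3
  (-17)·L_2(x) = -(17/32)x^2 - (17/8)x
Adding term by term: -x^2 - x + 3

q(x) = -x^2 - x + 3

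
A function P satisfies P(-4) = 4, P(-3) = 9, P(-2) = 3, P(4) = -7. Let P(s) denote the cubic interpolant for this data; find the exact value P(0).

-331/14

Evaluate each Lagrange basis at s = 0:
L_0(0) = (3)·(2)·(-4)/[(-1)·(-2)·(-8)] = 3/2
L_1(0) = (4)·(2)·(-4)/[(1)·(-1)·(-7)] = -32/7
L_2(0) = (4)·(3)·(-4)/[(2)·(1)·(-6)] = 4
L_3(0) = (4)·(3)·(2)/[(8)·(7)·(6)] = 1/14
Sum: 4·(3/2) + 9·(-32/7) + 3·(4) + (-7)·(1/14) = -331/14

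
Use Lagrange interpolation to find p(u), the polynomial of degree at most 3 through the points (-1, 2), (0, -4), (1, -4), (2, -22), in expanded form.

p(u) = -4u^3 + 3u^2 + u - 4

L_0(u) = u(u - 1)(u - 2) / [-6] = -(1/6)u^3 + (1/2)u^2 - (1/3)u
L_1(u) = (u + 1)(u - 1)(u - 2) / [2] = (1/2)u^3 - u^2 - (1/2)u + 1
L_2(u) = (u + 1)u(u - 2) / [-2] = -(1/2)u^3 + (1/2)u^2 + u
L_3(u) = (u + 1)u(u - 1) / [6] = (1/6)u^3 - (1/6)u
p(u) = 2·L_0 + (-4)·L_1 + (-4)·L_2 + (-22)·L_3
  2·L_0(u) = -(1/3)u^3 + u^2 - (2/3)u
  (-4)·L_1(u) = -2u^3 + 4u^2 + 2u - 4
  (-4)·L_2(u) = 2u^3 - 2u^2 - 4u
  (-22)·L_3(u) = -(11/3)u^3 + (11/3)u
Adding term by term: -4u^3 + 3u^2 + u - 4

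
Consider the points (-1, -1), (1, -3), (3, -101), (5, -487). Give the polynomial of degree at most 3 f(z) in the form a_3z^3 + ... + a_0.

Build the Lagrange basis polynomials:
L_0(z) = (z - 1)(z - 3)(z - 5) / [-48] = -(1/48)z^3 + (3/16)z^2 - (23/48)z + 5/16
L_1(z) = (z + 1)(z - 3)(z - 5) / [16] = (1/16)z^3 - (7/16)z^2 + (7/16)z + 15/16
L_2(z) = (z + 1)(z - 1)(z - 5) / [-16] = -(1/16)z^3 + (5/16)z^2 + (1/16)z - 5/16
L_3(z) = (z + 1)(z - 1)(z - 3) / [48] = (1/48)z^3 - (1/16)z^2 - (1/48)z + 1/16
f(z) = (-1)·L_0 + (-3)·L_1 + (-101)·L_2 + (-487)·L_3
  (-1)·L_0(z) = (1/48)z^3 - (3/16)z^2 + (23/48)z - 5/16
  (-3)·L_1(z) = -(3/16)z^3 + (21/16)z^2 - (21/16)z - 45/16
  (-101)·L_2(z) = (101/16)z^3 - (505/16)z^2 - (101/16)z + 505/16
  (-487)·L_3(z) = -(487/48)z^3 + (487/16)z^2 + (487/48)z - 487/16
Adding term by term: -4z^3 + 3z - 2

f(z) = -4z^3 + 3z - 2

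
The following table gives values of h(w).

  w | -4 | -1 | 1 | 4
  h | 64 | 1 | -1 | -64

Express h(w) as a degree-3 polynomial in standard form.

h(w) = -w^3

L_0(w) = (w + 1)(w - 1)(w - 4) / [-120] = -(1/120)w^3 + (1/30)w^2 + (1/120)w - 1/30
L_1(w) = (w + 4)(w - 1)(w - 4) / [30] = (1/30)w^3 - (1/30)w^2 - (8/15)w + 8/15
L_2(w) = (w + 4)(w + 1)(w - 4) / [-30] = -(1/30)w^3 - (1/30)w^2 + (8/15)w + 8/15
L_3(w) = (w + 4)(w + 1)(w - 1) / [120] = (1/120)w^3 + (1/30)w^2 - (1/120)w - 1/30
h(w) = 64·L_0 + 1·L_1 + (-1)·L_2 + (-64)·L_3
  64·L_0(w) = -(8/15)w^3 + (32/15)w^2 + (8/15)w - 32/15
  1·L_1(w) = (1/30)w^3 - (1/30)w^2 - (8/15)w + 8/15
  (-1)·L_2(w) = (1/30)w^3 + (1/30)w^2 - (8/15)w - 8/15
  (-64)·L_3(w) = -(8/15)w^3 - (32/15)w^2 + (8/15)w + 32/15
Adding term by term: -w^3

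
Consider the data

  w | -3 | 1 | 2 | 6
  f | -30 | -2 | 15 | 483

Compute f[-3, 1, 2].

2

f[-3,1] = (-2 - (-30)) / (1 - (-3)) = 7
f[1,2] = (15 - (-2)) / (2 - 1) = 17
f[-3,1,2] = (17 - 7) / (2 - (-3)) = 2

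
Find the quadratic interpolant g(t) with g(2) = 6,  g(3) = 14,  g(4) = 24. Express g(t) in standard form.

g(t) = t^2 + 3t - 4

Newton's divided differences:
g[2,3] = (14 - 6) / (3 - 2) = 8
g[3,4] = (24 - 14) / (4 - 3) = 10
g[2,3,4] = (10 - 8) / (4 - 2) = 1
g(t) = 6 + 8·(t - 2) + 1·(t - 2)(t - 3)
Expanding: g(t) = t^2 + 3t - 4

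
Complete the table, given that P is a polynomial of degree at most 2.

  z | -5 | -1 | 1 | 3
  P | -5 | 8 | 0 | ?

The 3 known values determine P uniquely (degree ≤ 2).
Evaluate each Lagrange basis at z = 3:
L_0(3) = (4)·(2)/[(-4)·(-6)] = 1/3
L_1(3) = (8)·(2)/[(4)·(-2)] = -2
L_2(3) = (8)·(4)/[(6)·(2)] = 8/3
Sum: (-5)·(1/3) + 8·(-2) + 0 = -53/3

-53/3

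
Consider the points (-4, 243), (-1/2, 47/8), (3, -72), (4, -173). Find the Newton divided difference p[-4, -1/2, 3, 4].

-3

p[-4,-1/2] = (47/8 - 243) / (-1/2 - (-4)) = -271/4
p[-1/2,3] = (-72 - 47/8) / (3 - (-1/2)) = -89/4
p[3,4] = (-173 - (-72)) / (4 - 3) = -101
p[-4,-1/2,3] = (-89/4 - (-271/4)) / (3 - (-4)) = 13/2
p[-1/2,3,4] = (-101 - (-89/4)) / (4 - (-1/2)) = -35/2
p[-4,-1/2,3,4] = (-35/2 - 13/2) / (4 - (-4)) = -3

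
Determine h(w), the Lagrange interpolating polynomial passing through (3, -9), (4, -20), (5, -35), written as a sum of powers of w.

h(w) = -2w^2 + 3w

Build the Lagrange basis polynomials:
L_0(w) = (w - 4)(w - 5) / [2] = (1/2)w^2 - (9/2)w + 10
L_1(w) = (w - 3)(w - 5) / [-1] = -w^2 + 8w - 15
L_2(w) = (w - 3)(w - 4) / [2] = (1/2)w^2 - (7/2)w + 6
h(w) = (-9)·L_0 + (-20)·L_1 + (-35)·L_2
  (-9)·L_0(w) = -(9/2)w^2 + (81/2)w - 90
  (-20)·L_1(w) = 20w^2 - 160w + 300
  (-35)·L_2(w) = -(35/2)w^2 + (245/2)w - 210
Adding term by term: -2w^2 + 3w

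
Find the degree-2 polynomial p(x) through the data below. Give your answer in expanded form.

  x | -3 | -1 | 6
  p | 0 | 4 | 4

p(x) = -(2/9)x^2 + (10/9)x + 16/3

Newton's divided differences:
p[-3,-1] = (4 - 0) / (-1 - (-3)) = 2
p[-1,6] = (4 - 4) / (6 - (-1)) = 0
p[-3,-1,6] = (0 - 2) / (6 - (-3)) = -2/9
p(x) = 2·(x + 3) + (-2/9)·(x + 3)(x + 1)
Expanding: p(x) = -(2/9)x^2 + (10/9)x + 16/3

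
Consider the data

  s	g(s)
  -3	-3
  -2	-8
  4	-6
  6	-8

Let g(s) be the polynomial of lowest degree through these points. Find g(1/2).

Evaluate each Lagrange basis at s = 1/2:
L_0(1/2) = (5/2)·(-7/2)·(-11/2)/[(-1)·(-7)·(-9)] = -55/72
L_1(1/2) = (7/2)·(-7/2)·(-11/2)/[(1)·(-6)·(-8)] = 539/384
L_2(1/2) = (7/2)·(5/2)·(-11/2)/[(7)·(6)·(-2)] = 55/96
L_3(1/2) = (7/2)·(5/2)·(-7/2)/[(9)·(8)·(2)] = -245/1152
Sum: (-3)·(-55/72) + (-8)·(539/384) + (-6)·(55/96) + (-8)·(-245/1152) = -1537/144

-1537/144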